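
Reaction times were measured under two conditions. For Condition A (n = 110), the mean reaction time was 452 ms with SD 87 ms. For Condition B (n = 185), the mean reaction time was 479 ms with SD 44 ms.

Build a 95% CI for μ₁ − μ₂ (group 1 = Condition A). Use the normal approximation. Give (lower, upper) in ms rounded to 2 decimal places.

Per-group SEs: s₁/√n₁ = 87/√110 = 8.2951, s₂/√n₂ = 44/√185 = 3.2349.
Unpooled SE of the difference: √(68.80868401 + 10.46457801) = 8.9036.
Margin of error = z* · SE = 1.960 × 8.9036 = 17.4511.
x̄₁ − x̄₂ = 452 − 479 = -27.0000.
CI: -27.0000 ± 17.4511 = (-44.45, -9.55).

(-44.45, -9.55)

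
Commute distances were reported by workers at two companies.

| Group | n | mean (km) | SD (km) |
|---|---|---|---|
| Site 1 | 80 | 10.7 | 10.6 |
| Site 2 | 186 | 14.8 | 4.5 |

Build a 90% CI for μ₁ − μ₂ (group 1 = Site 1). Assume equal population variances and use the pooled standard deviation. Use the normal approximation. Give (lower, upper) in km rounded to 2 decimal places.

Pooled variance s_p² = [79·10.6² + 185·4.5²] / (80+186−2) = 47.8132, so s_p = 6.9147.
SE_diff = s_p·√(1/n₁ + 1/n₂) = 6.9147·√(1/80 + 1/186) = 0.9245.
z* = 1.645; margin = 1.645 × 0.9245 = 1.5208.
Difference = 10.7 − 14.8 = -4.1000.
-4.1000 ± 1.5208 → (-5.62, -2.58).

(-5.62, -2.58)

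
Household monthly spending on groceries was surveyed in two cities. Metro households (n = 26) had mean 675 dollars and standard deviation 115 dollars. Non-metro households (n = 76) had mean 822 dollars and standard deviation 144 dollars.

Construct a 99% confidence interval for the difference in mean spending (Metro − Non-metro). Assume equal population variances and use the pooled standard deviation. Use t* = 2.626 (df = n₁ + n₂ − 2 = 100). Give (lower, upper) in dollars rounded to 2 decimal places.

(-228.93, -65.07)

Pooled variance s_p² = [25·115² + 75·144²] / (26+76−2) = 18858.2500, so s_p = 137.3253.
SE_diff = s_p·√(1/n₁ + 1/n₂) = 137.3253·√(1/26 + 1/76) = 31.2002.
t* = 2.626; margin = 2.626 × 31.2002 = 81.9317.
Difference = 675 − 822 = -147.0000.
-147.0000 ± 81.9317 → (-228.93, -65.07).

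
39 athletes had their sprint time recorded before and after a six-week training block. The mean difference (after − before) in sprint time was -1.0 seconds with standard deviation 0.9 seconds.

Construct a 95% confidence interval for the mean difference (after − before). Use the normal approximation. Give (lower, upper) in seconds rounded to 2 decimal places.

(-1.28, -0.72)

Paired design: SE = s_d/√n = 0.9/√39 = 0.1441.
z* = 1.960; margin of error = 1.960 × 0.1441 = 0.2824.
-1.0 ± 0.2824 → (-1.28, -0.72).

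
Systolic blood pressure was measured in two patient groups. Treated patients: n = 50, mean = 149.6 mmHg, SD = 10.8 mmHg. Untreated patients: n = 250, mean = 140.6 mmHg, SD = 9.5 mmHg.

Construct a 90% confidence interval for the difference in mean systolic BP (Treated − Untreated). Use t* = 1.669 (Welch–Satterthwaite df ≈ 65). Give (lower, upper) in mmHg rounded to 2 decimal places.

Standard errors of each mean: 10.8/√50 = 1.5274 and 9.5/√250 = 0.6008.
SE(x̄₁ − x̄₂) = √(1.5274² + 0.6008²) = 1.6413 for independent samples with unequal variances.
With t* = 1.669, the margin is 1.669 × 1.6413 = 2.7393.
x̄₁ − x̄₂ = 149.6 − 140.6 = 9.0000; the interval is 9.0000 ± 2.7393 = (6.26, 11.74).

(6.26, 11.74)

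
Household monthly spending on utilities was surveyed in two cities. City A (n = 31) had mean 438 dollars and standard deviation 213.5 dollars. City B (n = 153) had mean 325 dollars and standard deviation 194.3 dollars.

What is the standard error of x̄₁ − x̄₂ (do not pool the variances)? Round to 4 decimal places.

41.4384

Per-group SEs: s₁/√n₁ = 213.5/√31 = 38.3457, s₂/√n₂ = 194.3/√153 = 15.7082.
Unpooled SE of the difference: √(1470.39270849 + 246.74754724) = 41.4384.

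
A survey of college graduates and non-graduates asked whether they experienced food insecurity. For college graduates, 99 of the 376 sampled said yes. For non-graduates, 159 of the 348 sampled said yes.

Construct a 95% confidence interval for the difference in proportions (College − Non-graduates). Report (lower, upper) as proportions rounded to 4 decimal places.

p̂₁ = 99/376 = 0.2633 and p̂₂ = 159/348 = 0.4569.
SE₁ = √(p̂₁(1−p̂₁)/n₁) = √(0.2633·0.7367/376) = 0.02271; SE₂ = √(0.4569·0.5431/348) = 0.02670.
Independent samples: SE of the difference = √(SE₁² + SE₂²) = √(0.0005157441 + 0.00071289) = 0.03505.
z* for 95% confidence is 1.960, so the margin of error is 1.960 × 0.03505 = 0.06870.
Point estimate p̂₁ − p̂₂ = 0.2633 − 0.4569 = -0.1936.
-0.1936 ± 0.06870 → (-0.2623, -0.1249).

(-0.2623, -0.1249)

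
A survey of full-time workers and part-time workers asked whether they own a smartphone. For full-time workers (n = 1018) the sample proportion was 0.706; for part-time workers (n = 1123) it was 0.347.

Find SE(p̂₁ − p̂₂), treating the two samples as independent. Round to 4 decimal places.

0.0201

The two standard errors are √(0.7060×0.2940/1018) = 0.01428 and √(0.3470×0.6530/1123) = 0.01420.
Because the samples are independent, SE_diff = √(0.01428² + 0.01420²) = 0.02014.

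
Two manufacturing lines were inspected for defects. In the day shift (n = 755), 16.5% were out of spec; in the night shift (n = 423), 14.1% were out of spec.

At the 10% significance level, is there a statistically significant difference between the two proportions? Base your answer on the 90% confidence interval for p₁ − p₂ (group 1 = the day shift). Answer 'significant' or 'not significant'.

not significant

Each SE is √(p̂(1−p̂)/n): √(0.1650·0.8350/755) = 0.01351 and √(0.1410·0.8590/423) = 0.01692.
SE(p̂₁ − p̂₂) = √(SE₁² + SE₂²) = √(0.0001825201 + 0.0002862864) = 0.02165, since the two samples are independent.
At 90% confidence z* = 1.645; margin = 1.645 × 0.02165 = 0.03561.
The difference is 0.1650 − 0.1410 = 0.0240, so the interval is 0.0240 ± 0.03561 = (-0.01161, 0.05961).
The interval (-0.01161, 0.05961) contains 0, so the difference is not significant.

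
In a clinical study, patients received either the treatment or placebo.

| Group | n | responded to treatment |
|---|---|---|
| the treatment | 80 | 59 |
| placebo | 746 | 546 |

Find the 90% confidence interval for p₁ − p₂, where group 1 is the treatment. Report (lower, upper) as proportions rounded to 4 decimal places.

(-0.0796, 0.0908)

Sample proportions: 59/80 = 0.7375, 546/746 = 0.7319.
Each SE is √(p̂(1−p̂)/n): √(0.7375·0.2625/80) = 0.04919 and √(0.7319·0.2681/746) = 0.01622.
SE(p̂₁ − p̂₂) = √(SE₁² + SE₂²) = √(0.0024196561 + 0.0002630884) = 0.05180, since the two samples are independent.
At 90% confidence z* = 1.645; margin = 1.645 × 0.05180 = 0.08521.
The difference is 0.7375 − 0.7319 = 0.0056, so the interval is 0.0056 ± 0.08521 = (-0.0796, 0.0908).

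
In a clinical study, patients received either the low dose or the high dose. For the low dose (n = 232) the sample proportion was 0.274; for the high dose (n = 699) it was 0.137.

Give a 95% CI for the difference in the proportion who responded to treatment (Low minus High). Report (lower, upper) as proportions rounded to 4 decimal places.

(0.0742, 0.1998)

SE₁ = √(p̂₁(1−p̂₁)/n₁) = √(0.2740·0.7260/232) = 0.02928; SE₂ = √(0.1370·0.8630/699) = 0.01301.
Independent samples: SE of the difference = √(SE₁² + SE₂²) = √(0.0008573184 + 0.0001692601) = 0.03204.
z* for 95% confidence is 1.960, so the margin of error is 1.960 × 0.03204 = 0.06280.
Point estimate p̂₁ − p̂₂ = 0.2740 − 0.1370 = 0.1370.
0.1370 ± 0.06280 → (0.0742, 0.1998).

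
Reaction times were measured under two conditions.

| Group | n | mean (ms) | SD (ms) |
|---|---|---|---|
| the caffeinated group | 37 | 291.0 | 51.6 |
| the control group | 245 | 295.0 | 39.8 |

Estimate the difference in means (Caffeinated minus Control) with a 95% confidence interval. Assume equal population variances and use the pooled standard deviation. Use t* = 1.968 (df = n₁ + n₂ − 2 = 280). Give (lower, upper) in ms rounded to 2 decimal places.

Pooled variance s_p² = [36·51.6² + 244·39.8²] / (37+245−2) = 1722.7069, so s_p = 41.5055.
SE_diff = s_p·√(1/n₁ + 1/n₂) = 41.5055·√(1/37 + 1/245) = 7.3206.
t* = 1.968; margin = 1.968 × 7.3206 = 14.4069.
Difference = 291.0 − 295.0 = -4.0000.
-4.0000 ± 14.4069 → (-18.41, 10.41).

(-18.41, 10.41)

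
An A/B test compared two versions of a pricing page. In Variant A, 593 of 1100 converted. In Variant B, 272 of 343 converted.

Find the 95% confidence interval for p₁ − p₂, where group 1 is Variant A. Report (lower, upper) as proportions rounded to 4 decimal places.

First, p̂₁ = 593/1100 = 0.5391; p̂₂ = 272/343 = 0.7930.
The two standard errors are √(0.5391×0.4609/1100) = 0.01503 and √(0.7930×0.2070/343) = 0.02188.
Because the samples are independent, SE_diff = √(0.01503² + 0.02188²) = 0.02654.
Using z* = 1.960 for 95%, ME = 1.960 × 0.02654 = 0.05202.
p̂₁ − p̂₂ = -0.2539; interval -0.2539 ± 0.05202 gives (-0.3059, -0.2019).

(-0.3059, -0.2019)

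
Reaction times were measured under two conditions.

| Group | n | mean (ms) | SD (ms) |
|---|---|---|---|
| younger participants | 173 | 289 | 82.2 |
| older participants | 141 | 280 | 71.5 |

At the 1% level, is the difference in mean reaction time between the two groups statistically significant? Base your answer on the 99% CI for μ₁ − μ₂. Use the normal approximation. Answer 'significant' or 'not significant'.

SE₁ = s₁/√n₁ = 82.2/√173 = 6.2496; SE₂ = 71.5/√141 = 6.0214.
Independent samples, unequal variances: SE_diff = √(SE₁² + SE₂²) = √(39.05750016 + 36.25725796) = 8.6784.
z* = 2.576, so margin of error = 2.576 × 8.6784 = 22.3556.
Difference in means = 289 − 280 = 9.0000.
9.0000 ± 22.3556 → (-13.3556, 31.3556).
The interval (-13.3556, 31.3556) contains 0, so the difference is not significant.

not significant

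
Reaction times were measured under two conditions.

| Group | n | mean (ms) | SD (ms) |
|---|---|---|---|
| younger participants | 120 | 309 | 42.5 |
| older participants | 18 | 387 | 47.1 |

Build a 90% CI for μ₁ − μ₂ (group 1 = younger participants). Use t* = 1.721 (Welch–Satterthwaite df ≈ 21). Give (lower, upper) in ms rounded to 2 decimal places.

(-98.24, -57.76)

Standard errors of each mean: 42.5/√120 = 3.8797 and 47.1/√18 = 11.1016.
SE(x̄₁ − x̄₂) = √(3.8797² + 11.1016²) = 11.7600 for independent samples with unequal variances.
With t* = 1.721, the margin is 1.721 × 11.7600 = 20.2390.
x̄₁ − x̄₂ = 309 − 387 = -78.0000; the interval is -78.0000 ± 20.2390 = (-98.24, -57.76).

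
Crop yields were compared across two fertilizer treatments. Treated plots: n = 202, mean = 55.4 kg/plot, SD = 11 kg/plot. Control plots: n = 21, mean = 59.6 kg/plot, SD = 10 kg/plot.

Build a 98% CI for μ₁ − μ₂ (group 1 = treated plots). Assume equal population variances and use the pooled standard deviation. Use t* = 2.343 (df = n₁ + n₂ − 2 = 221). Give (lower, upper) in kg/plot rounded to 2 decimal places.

(-10.06, 1.66)

s_p = √[((n₁−1)s₁² + (n₂−1)s₂²)/(n₁+n₂−2)] = √[(201·11² + 20·10²)/221] = 10.9133.
SE = 10.9133·√(1/202 + 1/21) = 2.5022.
With t* = 2.343, margin = 2.343 × 2.5022 = 5.8627.
x̄₁ − x̄₂ = 55.4 − 59.6 = -4.2000; interval -4.2000 ± 5.8627 = (-10.06, 1.66).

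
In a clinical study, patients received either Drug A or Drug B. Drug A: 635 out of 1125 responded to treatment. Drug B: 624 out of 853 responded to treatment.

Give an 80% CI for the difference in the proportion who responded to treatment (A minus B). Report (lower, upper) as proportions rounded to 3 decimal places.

Sample proportions: 635/1125 = 0.5644, 624/853 = 0.7315.
Each SE is √(p̂(1−p̂)/n): √(0.5644·0.4356/1125) = 0.01478 and √(0.7315·0.2685/853) = 0.01517.
SE(p̂₁ − p̂₂) = √(SE₁² + SE₂²) = √(0.0002184484 + 0.0002301289) = 0.02118, since the two samples are independent.
At 80% confidence z* = 1.282; margin = 1.282 × 0.02118 = 0.02715.
The difference is 0.5644 − 0.7315 = -0.1671, so the interval is -0.1671 ± 0.02715 = (-0.194, -0.140).

(-0.194, -0.140)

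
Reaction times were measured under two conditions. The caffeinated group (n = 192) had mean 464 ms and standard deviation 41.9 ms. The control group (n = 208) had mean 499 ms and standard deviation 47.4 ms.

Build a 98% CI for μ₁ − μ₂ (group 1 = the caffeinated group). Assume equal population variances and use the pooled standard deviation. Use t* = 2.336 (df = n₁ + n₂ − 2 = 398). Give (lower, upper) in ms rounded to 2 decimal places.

(-45.48, -24.52)

s_p = √[((n₁−1)s₁² + (n₂−1)s₂²)/(n₁+n₂−2)] = √[(191·41.9² + 207·47.4²)/398] = 44.8448.
SE = 44.8448·√(1/192 + 1/208) = 4.4881.
With t* = 2.336, margin = 2.336 × 4.4881 = 10.4842.
x̄₁ − x̄₂ = 464 − 499 = -35.0000; interval -35.0000 ± 10.4842 = (-45.48, -24.52).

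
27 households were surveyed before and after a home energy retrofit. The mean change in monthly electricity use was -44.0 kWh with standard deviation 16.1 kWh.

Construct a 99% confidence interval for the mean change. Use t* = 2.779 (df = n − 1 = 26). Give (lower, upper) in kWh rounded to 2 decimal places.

Paired design: SE = s_d/√n = 16.1/√27 = 3.0984.
t* = 2.779; margin of error = 2.779 × 3.0984 = 8.6105.
-44.0 ± 8.6105 → (-52.61, -35.39).

(-52.61, -35.39)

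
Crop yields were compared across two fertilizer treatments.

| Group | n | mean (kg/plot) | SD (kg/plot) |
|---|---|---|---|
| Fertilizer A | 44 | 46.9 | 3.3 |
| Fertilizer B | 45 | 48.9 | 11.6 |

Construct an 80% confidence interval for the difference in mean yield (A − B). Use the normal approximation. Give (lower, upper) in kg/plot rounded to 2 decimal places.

Per-group SEs: s₁/√n₁ = 3.3/√44 = 0.4975, s₂/√n₂ = 11.6/√45 = 1.7292.
Unpooled SE of the difference: √(0.24750625 + 2.99013264) = 1.7993.
Margin of error = z* · SE = 1.282 × 1.7993 = 2.3067.
x̄₁ − x̄₂ = 46.9 − 48.9 = -2.0000.
CI: -2.0000 ± 2.3067 = (-4.31, 0.31).

(-4.31, 0.31)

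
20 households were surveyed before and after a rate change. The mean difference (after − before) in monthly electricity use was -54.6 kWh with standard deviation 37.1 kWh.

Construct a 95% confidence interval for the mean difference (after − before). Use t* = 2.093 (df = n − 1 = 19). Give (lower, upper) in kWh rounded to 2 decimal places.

(-71.96, -37.24)

This is a matched-pairs design, so SE = s_d/√n = 37.1/√20 = 8.2958.
Margin = 2.093 × 8.2958 = 17.3631; the interval is -54.6 ± 17.3631 = (-71.96, -37.24).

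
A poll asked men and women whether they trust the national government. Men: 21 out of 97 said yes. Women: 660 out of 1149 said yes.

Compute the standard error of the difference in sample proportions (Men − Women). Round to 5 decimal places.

0.04429

First, p̂₁ = 21/97 = 0.2165; p̂₂ = 660/1149 = 0.5744.
The two standard errors are √(0.2165×0.7835/97) = 0.04182 and √(0.5744×0.4256/1149) = 0.01459.
Because the samples are independent, SE_diff = √(0.04182² + 0.01459²) = 0.04429.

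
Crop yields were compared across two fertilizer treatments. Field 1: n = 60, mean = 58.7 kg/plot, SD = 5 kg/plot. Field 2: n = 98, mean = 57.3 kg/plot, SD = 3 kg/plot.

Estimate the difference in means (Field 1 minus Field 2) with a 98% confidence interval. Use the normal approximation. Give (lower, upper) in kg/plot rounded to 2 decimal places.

Standard errors of each mean: 5/√60 = 0.6455 and 3/√98 = 0.3030.
SE(x̄₁ − x̄₂) = √(0.6455² + 0.3030²) = 0.7131 for independent samples with unequal variances.
With z* = 2.326, the margin is 2.326 × 0.7131 = 1.6587.
x̄₁ − x̄₂ = 58.7 − 57.3 = 1.4000; the interval is 1.4000 ± 1.6587 = (-0.26, 3.06).

(-0.26, 3.06)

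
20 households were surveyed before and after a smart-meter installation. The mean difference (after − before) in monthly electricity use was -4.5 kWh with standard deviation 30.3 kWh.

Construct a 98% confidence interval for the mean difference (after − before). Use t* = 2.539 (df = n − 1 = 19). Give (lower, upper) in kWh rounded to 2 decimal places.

This is a matched-pairs design, so SE = s_d/√n = 30.3/√20 = 6.7753.
Margin = 2.539 × 6.7753 = 17.2025; the interval is -4.5 ± 17.2025 = (-21.70, 12.70).

(-21.70, 12.70)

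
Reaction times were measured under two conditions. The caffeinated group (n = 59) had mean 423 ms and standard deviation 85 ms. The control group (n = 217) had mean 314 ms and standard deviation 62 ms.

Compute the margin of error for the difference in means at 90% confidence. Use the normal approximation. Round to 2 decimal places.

SE₁ = s₁/√n₁ = 85/√59 = 11.0661; SE₂ = 62/√217 = 4.2088.
Independent samples, unequal variances: SE_diff = √(SE₁² + SE₂²) = √(122.45856921 + 17.71399744) = 11.8394.
z* = 1.645, so margin of error = 1.645 × 11.8394 = 19.4758.

19.48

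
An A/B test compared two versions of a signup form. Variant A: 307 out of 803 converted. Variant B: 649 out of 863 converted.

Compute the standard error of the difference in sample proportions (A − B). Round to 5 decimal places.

0.02259

p̂₁ = 307/803 = 0.3823 and p̂₂ = 649/863 = 0.7520.
SE₁ = √(p̂₁(1−p̂₁)/n₁) = √(0.3823·0.6177/803) = 0.01715; SE₂ = √(0.7520·0.2480/863) = 0.01470.
Independent samples: SE of the difference = √(SE₁² + SE₂²) = √(0.0002941225 + 0.00021609) = 0.02259.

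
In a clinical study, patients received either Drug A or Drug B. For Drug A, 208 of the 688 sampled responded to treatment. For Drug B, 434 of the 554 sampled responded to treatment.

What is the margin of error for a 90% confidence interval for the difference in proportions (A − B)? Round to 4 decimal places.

Sample proportions: 208/688 = 0.3023, 434/554 = 0.7834.
Each SE is √(p̂(1−p̂)/n): √(0.3023·0.6977/688) = 0.01751 and √(0.7834·0.2166/554) = 0.01750.
SE(p̂₁ − p̂₂) = √(SE₁² + SE₂²) = √(0.0003066001 + 0.00030625) = 0.02476, since the two samples are independent.
At 90% confidence z* = 1.645; margin = 1.645 × 0.02476 = 0.04073.

0.0407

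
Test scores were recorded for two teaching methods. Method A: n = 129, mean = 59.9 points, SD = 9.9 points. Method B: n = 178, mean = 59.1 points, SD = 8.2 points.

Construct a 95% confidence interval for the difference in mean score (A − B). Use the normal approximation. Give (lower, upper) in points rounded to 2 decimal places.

Per-group SEs: s₁/√n₁ = 9.9/√129 = 0.8716, s₂/√n₂ = 8.2/√178 = 0.6146.
Unpooled SE of the difference: √(0.75968656 + 0.37773316) = 1.0665.
Margin of error = z* · SE = 1.960 × 1.0665 = 2.0903.
x̄₁ − x̄₂ = 59.9 − 59.1 = 0.8000.
CI: 0.8000 ± 2.0903 = (-1.29, 2.89).

(-1.29, 2.89)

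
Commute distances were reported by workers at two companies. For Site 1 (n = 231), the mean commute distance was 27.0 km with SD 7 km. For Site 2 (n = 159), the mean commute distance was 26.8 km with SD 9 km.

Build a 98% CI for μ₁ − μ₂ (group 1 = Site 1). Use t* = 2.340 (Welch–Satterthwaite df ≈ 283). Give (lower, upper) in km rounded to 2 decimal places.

(-1.79, 2.19)

Standard errors of each mean: 7/√231 = 0.4606 and 9/√159 = 0.7137.
SE(x̄₁ − x̄₂) = √(0.4606² + 0.7137²) = 0.8494 for independent samples with unequal variances.
With t* = 2.340, the margin is 2.340 × 0.8494 = 1.9876.
x̄₁ − x̄₂ = 27.0 − 26.8 = 0.2000; the interval is 0.2000 ± 1.9876 = (-1.79, 2.19).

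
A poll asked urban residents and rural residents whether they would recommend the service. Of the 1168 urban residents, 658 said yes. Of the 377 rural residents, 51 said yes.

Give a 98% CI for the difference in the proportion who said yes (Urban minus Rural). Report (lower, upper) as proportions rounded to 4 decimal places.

p̂₁ = 658/1168 = 0.5634 and p̂₂ = 51/377 = 0.1353.
SE₁ = √(p̂₁(1−p̂₁)/n₁) = √(0.5634·0.4366/1168) = 0.01451; SE₂ = √(0.1353·0.8647/377) = 0.01762.
Independent samples: SE of the difference = √(SE₁² + SE₂²) = √(0.0002105401 + 0.0003104644) = 0.02283.
z* for 98% confidence is 2.326, so the margin of error is 2.326 × 0.02283 = 0.05310.
Point estimate p̂₁ − p̂₂ = 0.5634 − 0.1353 = 0.4281.
0.4281 ± 0.05310 → (0.3750, 0.4812).

(0.3750, 0.4812)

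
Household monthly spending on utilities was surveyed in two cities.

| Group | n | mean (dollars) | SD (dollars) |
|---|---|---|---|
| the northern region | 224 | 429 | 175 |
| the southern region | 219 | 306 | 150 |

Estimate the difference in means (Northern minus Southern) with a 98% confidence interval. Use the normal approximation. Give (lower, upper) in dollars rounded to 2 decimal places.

(87.01, 158.99)

Standard errors of each mean: 175/√224 = 11.6927 and 150/√219 = 10.1361.
SE(x̄₁ − x̄₂) = √(11.6927² + 10.1361²) = 15.4745 for independent samples with unequal variances.
With z* = 2.326, the margin is 2.326 × 15.4745 = 35.9937.
x̄₁ − x̄₂ = 429 − 306 = 123.0000; the interval is 123.0000 ± 35.9937 = (87.01, 158.99).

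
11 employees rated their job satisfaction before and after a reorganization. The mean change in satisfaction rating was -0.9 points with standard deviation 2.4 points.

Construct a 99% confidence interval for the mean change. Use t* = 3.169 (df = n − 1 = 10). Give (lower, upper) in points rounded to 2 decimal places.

(-3.19, 1.39)

This is a matched-pairs design, so SE = s_d/√n = 2.4/√11 = 0.7236.
Margin = 3.169 × 0.7236 = 2.2931; the interval is -0.9 ± 2.2931 = (-3.19, 1.39).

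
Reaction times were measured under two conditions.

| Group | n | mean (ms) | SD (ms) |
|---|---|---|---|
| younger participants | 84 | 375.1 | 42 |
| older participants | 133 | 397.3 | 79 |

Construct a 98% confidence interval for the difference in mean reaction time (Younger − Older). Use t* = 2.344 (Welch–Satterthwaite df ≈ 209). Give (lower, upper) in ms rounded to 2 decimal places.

(-41.52, -2.88)

SE₁ = s₁/√n₁ = 42/√84 = 4.5826; SE₂ = 79/√133 = 6.8502.
Independent samples, unequal variances: SE_diff = √(SE₁² + SE₂²) = √(21.00022276 + 46.92524004) = 8.2417.
t* = 2.344, so margin of error = 2.344 × 8.2417 = 19.3185.
Difference in means = 375.1 − 397.3 = -22.2000.
-22.2000 ± 19.3185 → (-41.52, -2.88).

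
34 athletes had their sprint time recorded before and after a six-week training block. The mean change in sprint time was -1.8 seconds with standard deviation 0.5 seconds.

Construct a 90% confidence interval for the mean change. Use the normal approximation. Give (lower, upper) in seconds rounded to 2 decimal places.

(-1.94, -1.66)

Paired design: SE = s_d/√n = 0.5/√34 = 0.0857.
z* = 1.645; margin of error = 1.645 × 0.0857 = 0.1410.
-1.8 ± 0.1410 → (-1.94, -1.66).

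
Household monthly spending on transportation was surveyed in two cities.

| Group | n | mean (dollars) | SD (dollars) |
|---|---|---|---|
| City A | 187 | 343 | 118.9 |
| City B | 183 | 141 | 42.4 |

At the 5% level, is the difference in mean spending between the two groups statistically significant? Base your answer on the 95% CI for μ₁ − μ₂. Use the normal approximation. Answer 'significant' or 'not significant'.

Standard errors of each mean: 118.9/√187 = 8.6948 and 42.4/√183 = 3.1343.
SE(x̄₁ − x̄₂) = √(8.6948² + 3.1343²) = 9.2425 for independent samples with unequal variances.
With z* = 1.960, the margin is 1.960 × 9.2425 = 18.1153.
x̄₁ − x̄₂ = 343 − 141 = 202.0000; the interval is 202.0000 ± 18.1153 = (183.8847, 220.1153).
The interval (183.8847, 220.1153) does not contain 0, so the difference is significant.

significant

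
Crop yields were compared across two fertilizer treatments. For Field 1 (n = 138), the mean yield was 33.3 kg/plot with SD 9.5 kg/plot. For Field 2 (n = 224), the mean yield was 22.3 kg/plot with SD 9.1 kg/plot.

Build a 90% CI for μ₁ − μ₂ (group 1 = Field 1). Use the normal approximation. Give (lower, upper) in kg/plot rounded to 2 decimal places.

Per-group SEs: s₁/√n₁ = 9.5/√138 = 0.8087, s₂/√n₂ = 9.1/√224 = 0.6080.
Unpooled SE of the difference: √(0.65399569 + 0.369664) = 1.0118.
Margin of error = z* · SE = 1.645 × 1.0118 = 1.6644.
x̄₁ − x̄₂ = 33.3 − 22.3 = 11.0000.
CI: 11.0000 ± 1.6644 = (9.34, 12.66).

(9.34, 12.66)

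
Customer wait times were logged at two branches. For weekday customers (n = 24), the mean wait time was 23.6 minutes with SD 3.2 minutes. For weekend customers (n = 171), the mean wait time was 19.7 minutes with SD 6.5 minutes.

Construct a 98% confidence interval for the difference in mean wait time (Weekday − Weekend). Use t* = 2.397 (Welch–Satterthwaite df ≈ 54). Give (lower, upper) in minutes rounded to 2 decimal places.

SE₁ = s₁/√n₁ = 3.2/√24 = 0.6532; SE₂ = 6.5/√171 = 0.4971.
Independent samples, unequal variances: SE_diff = √(SE₁² + SE₂²) = √(0.42667024 + 0.24710841) = 0.8208.
t* = 2.397, so margin of error = 2.397 × 0.8208 = 1.9675.
Difference in means = 23.6 − 19.7 = 3.9000.
3.9000 ± 1.9675 → (1.93, 5.87).

(1.93, 5.87)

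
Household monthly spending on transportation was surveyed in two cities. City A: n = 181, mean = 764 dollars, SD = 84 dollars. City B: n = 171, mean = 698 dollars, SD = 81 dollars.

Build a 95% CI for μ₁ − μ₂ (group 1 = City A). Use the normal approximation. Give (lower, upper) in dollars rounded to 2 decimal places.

SE₁ = s₁/√n₁ = 84/√181 = 6.2437; SE₂ = 81/√171 = 6.1942.
Independent samples, unequal variances: SE_diff = √(SE₁² + SE₂²) = √(38.98378969 + 38.36811364) = 8.7950.
z* = 1.960, so margin of error = 1.960 × 8.7950 = 17.2382.
Difference in means = 764 − 698 = 66.0000.
66.0000 ± 17.2382 → (48.76, 83.24).

(48.76, 83.24)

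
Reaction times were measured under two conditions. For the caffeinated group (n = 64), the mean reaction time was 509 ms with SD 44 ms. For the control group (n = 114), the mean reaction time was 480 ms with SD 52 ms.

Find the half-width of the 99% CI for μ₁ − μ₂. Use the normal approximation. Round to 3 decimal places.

SE₁ = s₁/√n₁ = 44/√64 = 5.5000; SE₂ = 52/√114 = 4.8702.
Independent samples, unequal variances: SE_diff = √(SE₁² + SE₂²) = √(30.25 + 23.71884804) = 7.3463.
z* = 2.576, so margin of error = 2.576 × 7.3463 = 18.9241.

18.924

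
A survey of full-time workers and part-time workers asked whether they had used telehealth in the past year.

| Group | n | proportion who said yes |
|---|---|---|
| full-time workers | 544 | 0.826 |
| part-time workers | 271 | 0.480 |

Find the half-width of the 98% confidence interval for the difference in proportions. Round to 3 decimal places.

Each SE is √(p̂(1−p̂)/n): √(0.8260·0.1740/544) = 0.01625 and √(0.4800·0.5200/271) = 0.03035.
SE(p̂₁ − p̂₂) = √(SE₁² + SE₂²) = √(0.0002640625 + 0.0009211225) = 0.03443, since the two samples are independent.
At 98% confidence z* = 2.326; margin = 2.326 × 0.03443 = 0.08008.

0.080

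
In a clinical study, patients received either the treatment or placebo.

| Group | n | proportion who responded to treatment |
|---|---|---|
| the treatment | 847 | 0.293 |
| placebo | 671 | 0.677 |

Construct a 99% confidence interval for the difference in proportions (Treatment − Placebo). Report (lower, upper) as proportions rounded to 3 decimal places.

(-0.446, -0.322)

Each SE is √(p̂(1−p̂)/n): √(0.2930·0.7070/847) = 0.01564 and √(0.6770·0.3230/671) = 0.01805.
SE(p̂₁ − p̂₂) = √(SE₁² + SE₂²) = √(0.0002446096 + 0.0003258025) = 0.02388, since the two samples are independent.
At 99% confidence z* = 2.576; margin = 2.576 × 0.02388 = 0.06151.
The difference is 0.2930 − 0.6770 = -0.3840, so the interval is -0.3840 ± 0.06151 = (-0.446, -0.322).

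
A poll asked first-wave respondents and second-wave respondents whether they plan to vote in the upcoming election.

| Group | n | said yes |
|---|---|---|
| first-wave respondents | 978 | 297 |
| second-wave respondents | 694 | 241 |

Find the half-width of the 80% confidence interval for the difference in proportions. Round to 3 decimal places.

0.030

Sample proportions: 297/978 = 0.3037, 241/694 = 0.3473.
Each SE is √(p̂(1−p̂)/n): √(0.3037·0.6963/978) = 0.01470 and √(0.3473·0.6527/694) = 0.01807.
SE(p̂₁ − p̂₂) = √(SE₁² + SE₂²) = √(0.00021609 + 0.0003265249) = 0.02329, since the two samples are independent.
At 80% confidence z* = 1.282; margin = 1.282 × 0.02329 = 0.02986.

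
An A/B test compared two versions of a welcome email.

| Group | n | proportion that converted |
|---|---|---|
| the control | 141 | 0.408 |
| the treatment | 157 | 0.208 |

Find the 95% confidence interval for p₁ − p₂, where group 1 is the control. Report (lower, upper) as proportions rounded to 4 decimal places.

(0.0970, 0.3030)

SE₁ = √(p̂₁(1−p̂₁)/n₁) = √(0.4080·0.5920/141) = 0.04139; SE₂ = √(0.2080·0.7920/157) = 0.03239.
Independent samples: SE of the difference = √(SE₁² + SE₂²) = √(0.0017131321 + 0.0010491121) = 0.05256.
z* for 95% confidence is 1.960, so the margin of error is 1.960 × 0.05256 = 0.10302.
Point estimate p̂₁ − p̂₂ = 0.4080 − 0.2080 = 0.2000.
0.2000 ± 0.10302 → (0.0970, 0.3030).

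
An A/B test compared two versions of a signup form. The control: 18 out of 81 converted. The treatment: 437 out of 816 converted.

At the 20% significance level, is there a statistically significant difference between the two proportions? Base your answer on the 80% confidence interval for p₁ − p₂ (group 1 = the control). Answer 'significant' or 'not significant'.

significant

Sample proportions: 18/81 = 0.2222, 437/816 = 0.5355.
Each SE is √(p̂(1−p̂)/n): √(0.2222·0.7778/81) = 0.04619 and √(0.5355·0.4645/816) = 0.01746.
SE(p̂₁ − p̂₂) = √(SE₁² + SE₂²) = √(0.0021335161 + 0.0003048516) = 0.04938, since the two samples are independent.
At 80% confidence z* = 1.282; margin = 1.282 × 0.04938 = 0.06331.
The difference is 0.2222 − 0.5355 = -0.3133, so the interval is -0.3133 ± 0.06331 = (-0.37661, -0.24999).
The interval (-0.37661, -0.24999) does not contain 0, so the difference is significant.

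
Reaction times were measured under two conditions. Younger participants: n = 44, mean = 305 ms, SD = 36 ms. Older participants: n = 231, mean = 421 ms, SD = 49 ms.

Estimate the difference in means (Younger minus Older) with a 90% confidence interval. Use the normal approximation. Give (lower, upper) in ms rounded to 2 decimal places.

(-126.38, -105.62)

Standard errors of each mean: 36/√44 = 5.4272 and 49/√231 = 3.2240.
SE(x̄₁ − x̄₂) = √(5.4272² + 3.2240²) = 6.3126 for independent samples with unequal variances.
With z* = 1.645, the margin is 1.645 × 6.3126 = 10.3842.
x̄₁ − x̄₂ = 305 − 421 = -116.0000; the interval is -116.0000 ± 10.3842 = (-126.38, -105.62).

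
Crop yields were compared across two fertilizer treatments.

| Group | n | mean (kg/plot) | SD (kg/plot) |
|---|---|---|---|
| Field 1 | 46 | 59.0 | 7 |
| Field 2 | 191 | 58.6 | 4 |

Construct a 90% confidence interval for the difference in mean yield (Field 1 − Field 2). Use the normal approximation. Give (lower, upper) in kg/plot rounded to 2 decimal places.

Standard errors of each mean: 7/√46 = 1.0321 and 4/√191 = 0.2894.
SE(x̄₁ − x̄₂) = √(1.0321² + 0.2894²) = 1.0719 for independent samples with unequal variances.
With z* = 1.645, the margin is 1.645 × 1.0719 = 1.7633.
x̄₁ − x̄₂ = 59.0 − 58.6 = 0.4000; the interval is 0.4000 ± 1.7633 = (-1.36, 2.16).

(-1.36, 2.16)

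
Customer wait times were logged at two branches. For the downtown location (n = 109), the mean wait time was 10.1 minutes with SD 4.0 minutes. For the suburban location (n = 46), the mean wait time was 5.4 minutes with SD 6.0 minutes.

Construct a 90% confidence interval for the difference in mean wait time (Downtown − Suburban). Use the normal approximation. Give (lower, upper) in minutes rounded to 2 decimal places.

Standard errors of each mean: 4.0/√109 = 0.3831 and 6.0/√46 = 0.8847.
SE(x̄₁ − x̄₂) = √(0.3831² + 0.8847²) = 0.9641 for independent samples with unequal variances.
With z* = 1.645, the margin is 1.645 × 0.9641 = 1.5859.
x̄₁ − x̄₂ = 10.1 − 5.4 = 4.7000; the interval is 4.7000 ± 1.5859 = (3.11, 6.29).

(3.11, 6.29)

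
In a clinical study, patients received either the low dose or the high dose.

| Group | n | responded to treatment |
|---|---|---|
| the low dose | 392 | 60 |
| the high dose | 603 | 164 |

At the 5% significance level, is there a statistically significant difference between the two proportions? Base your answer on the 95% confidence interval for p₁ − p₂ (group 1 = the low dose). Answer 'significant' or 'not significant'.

p̂₁ = 60/392 = 0.1531 and p̂₂ = 164/603 = 0.2720.
SE₁ = √(p̂₁(1−p̂₁)/n₁) = √(0.1531·0.8469/392) = 0.01819; SE₂ = √(0.2720·0.7280/603) = 0.01812.
Independent samples: SE of the difference = √(SE₁² + SE₂²) = √(0.0003308761 + 0.0003283344) = 0.02568.
z* for 95% confidence is 1.960, so the margin of error is 1.960 × 0.02568 = 0.05033.
Point estimate p̂₁ − p̂₂ = 0.1531 − 0.2720 = -0.1189.
-0.1189 ± 0.05033 → (-0.16923, -0.06857).
The interval (-0.16923, -0.06857) does not contain 0, so the difference is significant.

significant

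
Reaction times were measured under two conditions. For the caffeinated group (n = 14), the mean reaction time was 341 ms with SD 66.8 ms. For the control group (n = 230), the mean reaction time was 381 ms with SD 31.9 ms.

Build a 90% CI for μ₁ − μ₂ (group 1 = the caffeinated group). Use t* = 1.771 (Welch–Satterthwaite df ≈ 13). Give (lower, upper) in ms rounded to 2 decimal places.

(-71.84, -8.16)

Per-group SEs: s₁/√n₁ = 66.8/√14 = 17.8531, s₂/√n₂ = 31.9/√230 = 2.1034.
Unpooled SE of the difference: √(318.73317961 + 4.42429156) = 17.9766.
Margin of error = t* · SE = 1.771 × 17.9766 = 31.8366.
x̄₁ − x̄₂ = 341 − 381 = -40.0000.
CI: -40.0000 ± 31.8366 = (-71.84, -8.16).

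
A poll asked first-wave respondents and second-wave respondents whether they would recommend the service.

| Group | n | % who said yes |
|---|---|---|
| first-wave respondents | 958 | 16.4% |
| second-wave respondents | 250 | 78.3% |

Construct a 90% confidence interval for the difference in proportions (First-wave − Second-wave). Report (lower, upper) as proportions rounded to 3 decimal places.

Each SE is √(p̂(1−p̂)/n): √(0.1640·0.8360/958) = 0.01196 and √(0.7830·0.2170/250) = 0.02607.
SE(p̂₁ − p̂₂) = √(SE₁² + SE₂²) = √(0.0001430416 + 0.0006796449) = 0.02868, since the two samples are independent.
At 90% confidence z* = 1.645; margin = 1.645 × 0.02868 = 0.04718.
The difference is 0.1640 − 0.7830 = -0.6190, so the interval is -0.6190 ± 0.04718 = (-0.666, -0.572).

(-0.666, -0.572)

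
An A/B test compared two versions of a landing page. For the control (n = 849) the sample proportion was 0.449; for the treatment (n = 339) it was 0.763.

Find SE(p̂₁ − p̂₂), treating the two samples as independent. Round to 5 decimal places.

0.02872

SE₁ = √(p̂₁(1−p̂₁)/n₁) = √(0.4490·0.5510/849) = 0.01707; SE₂ = √(0.7630·0.2370/339) = 0.02310.
Independent samples: SE of the difference = √(SE₁² + SE₂²) = √(0.0002913849 + 0.00053361) = 0.02872.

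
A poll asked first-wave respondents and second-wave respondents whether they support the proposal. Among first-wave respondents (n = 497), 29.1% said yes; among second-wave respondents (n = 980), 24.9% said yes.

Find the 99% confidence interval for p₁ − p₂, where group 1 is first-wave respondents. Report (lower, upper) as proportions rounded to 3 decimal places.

(-0.021, 0.105)

SE₁ = √(p̂₁(1−p̂₁)/n₁) = √(0.2910·0.7090/497) = 0.02037; SE₂ = √(0.2490·0.7510/980) = 0.01381.
Independent samples: SE of the difference = √(SE₁² + SE₂²) = √(0.0004149369 + 0.0001907161) = 0.02461.
z* for 99% confidence is 2.576, so the margin of error is 2.576 × 0.02461 = 0.06340.
Point estimate p̂₁ − p̂₂ = 0.2910 − 0.2490 = 0.0420.
0.0420 ± 0.06340 → (-0.021, 0.105).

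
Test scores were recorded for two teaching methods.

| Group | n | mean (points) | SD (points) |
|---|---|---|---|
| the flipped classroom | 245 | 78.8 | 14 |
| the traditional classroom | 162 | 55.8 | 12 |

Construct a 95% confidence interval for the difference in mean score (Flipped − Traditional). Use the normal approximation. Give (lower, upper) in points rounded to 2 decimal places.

Per-group SEs: s₁/√n₁ = 14/√245 = 0.8944, s₂/√n₂ = 12/√162 = 0.9428.
Unpooled SE of the difference: √(0.79995136 + 0.88887184) = 1.2995.
Margin of error = z* · SE = 1.960 × 1.2995 = 2.5470.
x̄₁ − x̄₂ = 78.8 − 55.8 = 23.0000.
CI: 23.0000 ± 2.5470 = (20.45, 25.55).

(20.45, 25.55)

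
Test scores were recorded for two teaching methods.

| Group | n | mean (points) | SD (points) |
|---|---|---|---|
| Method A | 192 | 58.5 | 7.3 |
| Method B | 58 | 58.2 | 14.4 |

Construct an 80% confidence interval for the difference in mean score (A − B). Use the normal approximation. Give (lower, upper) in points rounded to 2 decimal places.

(-2.22, 2.82)

Per-group SEs: s₁/√n₁ = 7.3/√192 = 0.5268, s₂/√n₂ = 14.4/√58 = 1.8908.
Unpooled SE of the difference: √(0.27751824 + 3.57512464) = 1.9628.
Margin of error = z* · SE = 1.282 × 1.9628 = 2.5163.
x̄₁ − x̄₂ = 58.5 − 58.2 = 0.3000.
CI: 0.3000 ± 2.5163 = (-2.22, 2.82).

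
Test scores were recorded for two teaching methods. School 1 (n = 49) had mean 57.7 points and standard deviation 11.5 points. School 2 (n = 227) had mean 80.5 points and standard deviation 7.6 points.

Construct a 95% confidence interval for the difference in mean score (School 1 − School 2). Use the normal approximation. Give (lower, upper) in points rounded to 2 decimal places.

(-26.17, -19.43)

Standard errors of each mean: 11.5/√49 = 1.6429 and 7.6/√227 = 0.5044.
SE(x̄₁ − x̄₂) = √(1.6429² + 0.5044²) = 1.7186 for independent samples with unequal variances.
With z* = 1.960, the margin is 1.960 × 1.7186 = 3.3685.
x̄₁ − x̄₂ = 57.7 − 80.5 = -22.8000; the interval is -22.8000 ± 3.3685 = (-26.17, -19.43).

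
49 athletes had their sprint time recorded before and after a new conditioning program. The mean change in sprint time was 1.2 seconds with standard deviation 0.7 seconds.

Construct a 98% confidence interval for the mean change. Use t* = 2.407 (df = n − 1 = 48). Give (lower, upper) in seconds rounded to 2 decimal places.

This is a matched-pairs design, so SE = s_d/√n = 0.7/√49 = 0.1000.
Margin = 2.407 × 0.1000 = 0.2407; the interval is 1.2 ± 0.2407 = (0.96, 1.44).

(0.96, 1.44)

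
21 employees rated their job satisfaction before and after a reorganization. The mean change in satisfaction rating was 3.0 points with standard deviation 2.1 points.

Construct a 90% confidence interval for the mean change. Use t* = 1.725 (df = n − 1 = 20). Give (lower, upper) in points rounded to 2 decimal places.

Paired design: SE = s_d/√n = 2.1/√21 = 0.4583.
t* = 1.725; margin of error = 1.725 × 0.4583 = 0.7906.
3.0 ± 0.7906 → (2.21, 3.79).

(2.21, 3.79)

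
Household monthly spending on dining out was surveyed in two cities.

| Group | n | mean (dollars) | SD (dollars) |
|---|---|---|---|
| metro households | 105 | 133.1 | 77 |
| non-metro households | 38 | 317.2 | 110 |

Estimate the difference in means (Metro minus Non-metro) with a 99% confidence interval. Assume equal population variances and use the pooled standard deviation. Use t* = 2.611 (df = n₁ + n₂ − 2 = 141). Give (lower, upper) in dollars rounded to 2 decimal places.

Pooled variance s_p² = [104·77² + 37·110²] / (105+38−2) = 7548.3404, so s_p = 86.8812.
SE_diff = s_p·√(1/n₁ + 1/n₂) = 86.8812·√(1/105 + 1/38) = 16.4478.
t* = 2.611; margin = 2.611 × 16.4478 = 42.9452.
Difference = 133.1 − 317.2 = -184.1000.
-184.1000 ± 42.9452 → (-227.05, -141.15).

(-227.05, -141.15)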